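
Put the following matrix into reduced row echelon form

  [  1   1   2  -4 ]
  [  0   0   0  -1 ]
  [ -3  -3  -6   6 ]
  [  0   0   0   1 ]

[[1, 1, 2, 0], [0, 0, 0, 1], [0, 0, 0, 0], [0, 0, 0, 0]]

r3 ← r3 + 3·r1
  [ 1  1  2  -4 ]
  [ 0  0  0  -1 ]
  [ 0  0  0  -6 ]
  [ 0  0  0   1 ]
r2 ← -1·r2
  [ 1  1  2  -4 ]
  [ 0  0  0   1 ]
  [ 0  0  0  -6 ]
  [ 0  0  0   1 ]
r3 ← r3 + 6·r2
  [ 1  1  2  -4 ]
  [ 0  0  0   1 ]
  [ 0  0  0   0 ]
  [ 0  0  0   1 ]
r4 ← r4 − r2
  [ 1  1  2  -4 ]
  [ 0  0  0   1 ]
  [ 0  0  0   0 ]
  [ 0  0  0   0 ]
r1 ← r1 + 4·r2
  [ 1  1  2  0 ]
  [ 0  0  0  1 ]
  [ 0  0  0  0 ]
  [ 0  0  0  0 ]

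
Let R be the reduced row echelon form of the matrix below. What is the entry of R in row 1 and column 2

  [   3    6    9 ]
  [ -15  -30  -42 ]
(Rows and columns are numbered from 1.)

R1 ← 1/3·R1
  [   1    2    3 ]
  [ -15  -30  -42 ]
R2 ← R2 + 15·R1
  [ 1  2  3 ]
  [ 0  0  3 ]
R2 ← 1/3·R2
  [ 1  2  3 ]
  [ 0  0  1 ]
R1 ← R1 − 3·R2
  [ 1  2  0 ]
  [ 0  0  1 ]

2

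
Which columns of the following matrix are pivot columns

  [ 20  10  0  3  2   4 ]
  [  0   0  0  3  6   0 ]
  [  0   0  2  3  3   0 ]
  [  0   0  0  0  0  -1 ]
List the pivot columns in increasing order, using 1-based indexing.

R1 ← 1/20·R1
  [ 1  1/2  0  3/20  1/10  1/5 ]
  [ 0    0  0     3     6    0 ]
  [ 0    0  2     3     3    0 ]
  [ 0    0  0     0     0   -1 ]
R2 <=> R3
  [ 1  1/2  0  3/20  1/10  1/5 ]
  [ 0    0  2     3     3    0 ]
  [ 0    0  0     3     6    0 ]
  [ 0    0  0     0     0   -1 ]
R2 ← 1/2·R2
  [ 1  1/2  0  3/20  1/10  1/5 ]
  [ 0    0  1   3/2   3/2    0 ]
  [ 0    0  0     3     6    0 ]
  [ 0    0  0     0     0   -1 ]
R3 ← 1/3·R3
  [ 1  1/2  0  3/20  1/10  1/5 ]
  [ 0    0  1   3/2   3/2    0 ]
  [ 0    0  0     1     2    0 ]
  [ 0    0  0     0     0   -1 ]
R4 ← -1·R4
  [ 1  1/2  0  3/20  1/10  1/5 ]
  [ 0    0  1   3/2   3/2    0 ]
  [ 0    0  0     1     2    0 ]
  [ 0    0  0     0     0    1 ]
R1 ← R1 − 1/5·R4
  [ 1  1/2  0  3/20  1/10  0 ]
  [ 0    0  1   3/2   3/2  0 ]
  [ 0    0  0     1     2  0 ]
  [ 0    0  0     0     0  1 ]
R2 ← R2 − 3/2·R3
  [ 1  1/2  0  3/20  1/10  0 ]
  [ 0    0  1     0  -3/2  0 ]
  [ 0    0  0     1     2  0 ]
  [ 0    0  0     0     0  1 ]
R1 ← R1 − 3/20·R3
  [ 1  1/2  0  0  -1/5  0 ]
  [ 0    0  1  0  -3/2  0 ]
  [ 0    0  0  1     2  0 ]
  [ 0    0  0  0     0  1 ]
Pivot columns are the columns containing a leading 1.

1, 3, 4, 6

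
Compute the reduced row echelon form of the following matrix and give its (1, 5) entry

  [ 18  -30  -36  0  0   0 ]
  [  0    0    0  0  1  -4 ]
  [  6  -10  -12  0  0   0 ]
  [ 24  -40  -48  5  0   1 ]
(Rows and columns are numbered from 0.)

1/5

r1 := 1/18·r1
  [  1  -5/3   -2  0  0   0 ]
  [  0     0    0  0  1  -4 ]
  [  6   -10  -12  0  0   0 ]
  [ 24   -40  -48  5  0   1 ]
r3 := r3 − 6·r1
  [  1  -5/3   -2  0  0   0 ]
  [  0     0    0  0  1  -4 ]
  [  0     0    0  0  0   0 ]
  [ 24   -40  -48  5  0   1 ]
r4 := r4 − 24·r1
  [ 1  -5/3  -2  0  0   0 ]
  [ 0     0   0  0  1  -4 ]
  [ 0     0   0  0  0   0 ]
  [ 0     0   0  5  0   1 ]
r2 ↔ r4
  [ 1  -5/3  -2  0  0   0 ]
  [ 0     0   0  5  0   1 ]
  [ 0     0   0  0  0   0 ]
  [ 0     0   0  0  1  -4 ]
r2 := 1/5·r2
  [ 1  -5/3  -2  0  0    0 ]
  [ 0     0   0  1  0  1/5 ]
  [ 0     0   0  0  0    0 ]
  [ 0     0   0  0  1   -4 ]
r3 ↔ r4
  [ 1  -5/3  -2  0  0    0 ]
  [ 0     0   0  1  0  1/5 ]
  [ 0     0   0  0  1   -4 ]
  [ 0     0   0  0  0    0 ]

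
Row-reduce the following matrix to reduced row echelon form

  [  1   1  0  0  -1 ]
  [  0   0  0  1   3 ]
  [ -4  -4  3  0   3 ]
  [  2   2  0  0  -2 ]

[[1, 1, 0, 0, -1], [0, 0, 1, 0, -1/3], [0, 0, 0, 1, 3], [0, 0, 0, 0, 0]]

R3 := R3 + 4·R1
R4 := R4 − 2·R1
R2 <-> R3
R2 := 1/3·R2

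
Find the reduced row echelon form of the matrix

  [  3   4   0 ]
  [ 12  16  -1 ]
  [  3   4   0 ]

[[1, 4/3, 0], [0, 0, 1], [0, 0, 0]]

r1 → 1/3·r1
  [  1  4/3   0 ]
  [ 12   16  -1 ]
  [  3    4   0 ]
r2 → r2 − 12·r1
  [ 1  4/3   0 ]
  [ 0    0  -1 ]
  [ 3    4   0 ]
r3 → r3 − 3·r1
  [ 1  4/3   0 ]
  [ 0    0  -1 ]
  [ 0    0   0 ]
r2 → -1·r2
  [ 1  4/3  0 ]
  [ 0    0  1 ]
  [ 0    0  0 ]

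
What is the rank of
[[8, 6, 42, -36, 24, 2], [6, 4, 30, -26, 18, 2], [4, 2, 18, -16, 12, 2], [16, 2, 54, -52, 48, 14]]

Multiply R1 by 1/8.
  [  1  3/4  21/4  -9/2   3  1/4 ]
  [  6    4    30   -26  18    2 ]
  [  4    2    18   -16  12    2 ]
  [ 16    2    54   -52  48   14 ]
Subtract 6 times R1 from R2.
  [  1   3/4  21/4  -9/2   3  1/4 ]
  [  0  -1/2  -3/2     1   0  1/2 ]
  [  4     2    18   -16  12    2 ]
  [ 16     2    54   -52  48   14 ]
Subtract 4 times R1 from R3.
  [  1   3/4  21/4  -9/2   3  1/4 ]
  [  0  -1/2  -3/2     1   0  1/2 ]
  [  0    -1    -3     2   0    1 ]
  [ 16     2    54   -52  48   14 ]
Subtract 16 times R1 from R4.
  [ 1   3/4  21/4  -9/2  3  1/4 ]
  [ 0  -1/2  -3/2     1  0  1/2 ]
  [ 0    -1    -3     2  0    1 ]
  [ 0   -10   -30    20  0   10 ]
Multiply R2 by -2.
  [ 1  3/4  21/4  -9/2  3  1/4 ]
  [ 0    1     3    -2  0   -1 ]
  [ 0   -1    -3     2  0    1 ]
  [ 0  -10   -30    20  0   10 ]
Add R2 to R3.
  [ 1  3/4  21/4  -9/2  3  1/4 ]
  [ 0    1     3    -2  0   -1 ]
  [ 0    0     0     0  0    0 ]
  [ 0  -10   -30    20  0   10 ]
Add 10 times R2 to R4.
  [ 1  3/4  21/4  -9/2  3  1/4 ]
  [ 0    1     3    -2  0   -1 ]
  [ 0    0     0     0  0    0 ]
  [ 0    0     0     0  0    0 ]
Subtract 3/4 times R2 from R1.
  [ 1  0  3  -3  3   1 ]
  [ 0  1  3  -2  0  -1 ]
  [ 0  0  0   0  0   0 ]
  [ 0  0  0   0  0   0 ]
The reduced form has 2 nonzero rows.

rank = 2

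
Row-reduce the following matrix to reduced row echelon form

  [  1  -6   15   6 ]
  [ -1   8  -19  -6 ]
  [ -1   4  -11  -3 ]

Add R1 to R2.
  [  1  -6   15   6 ]
  [  0   2   -4   0 ]
  [ -1   4  -11  -3 ]
Add R1 to R3.
  [ 1  -6  15  6 ]
  [ 0   2  -4  0 ]
  [ 0  -2   4  3 ]
Multiply R2 by 1/2.
  [ 1  -6  15  6 ]
  [ 0   1  -2  0 ]
  [ 0  -2   4  3 ]
Add 2 times R2 to R3.
  [ 1  -6  15  6 ]
  [ 0   1  -2  0 ]
  [ 0   0   0  3 ]
Multiply R3 by 1/3.
  [ 1  -6  15  6 ]
  [ 0   1  -2  0 ]
  [ 0   0   0  1 ]
Subtract 6 times R3 from R1.
  [ 1  -6  15  0 ]
  [ 0   1  -2  0 ]
  [ 0   0   0  1 ]
Add 6 times R2 to R1.
  [ 1  0   3  0 ]
  [ 0  1  -2  0 ]
  [ 0  0   0  1 ]

[[1, 0, 3, 0], [0, 1, -2, 0], [0, 0, 0, 1]]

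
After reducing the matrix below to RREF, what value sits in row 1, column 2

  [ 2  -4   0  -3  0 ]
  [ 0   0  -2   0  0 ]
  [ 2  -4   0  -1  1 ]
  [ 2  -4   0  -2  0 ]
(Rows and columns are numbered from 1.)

-2

Multiply R1 by 1/2.
  [ 1  -2   0  -3/2  0 ]
  [ 0   0  -2     0  0 ]
  [ 2  -4   0    -1  1 ]
  [ 2  -4   0    -2  0 ]
Subtract 2 times R1 from R3.
  [ 1  -2   0  -3/2  0 ]
  [ 0   0  -2     0  0 ]
  [ 0   0   0     2  1 ]
  [ 2  -4   0    -2  0 ]
Subtract 2 times R1 from R4.
  [ 1  -2   0  -3/2  0 ]
  [ 0   0  -2     0  0 ]
  [ 0   0   0     2  1 ]
  [ 0   0   0     1  0 ]
Multiply R2 by -1/2.
  [ 1  -2  0  -3/2  0 ]
  [ 0   0  1     0  0 ]
  [ 0   0  0     2  1 ]
  [ 0   0  0     1  0 ]
Multiply R3 by 1/2.
  [ 1  -2  0  -3/2    0 ]
  [ 0   0  1     0    0 ]
  [ 0   0  0     1  1/2 ]
  [ 0   0  0     1    0 ]
Subtract R3 from R4.
  [ 1  -2  0  -3/2     0 ]
  [ 0   0  1     0     0 ]
  [ 0   0  0     1   1/2 ]
  [ 0   0  0     0  -1/2 ]
Multiply R4 by -2.
  [ 1  -2  0  -3/2    0 ]
  [ 0   0  1     0    0 ]
  [ 0   0  0     1  1/2 ]
  [ 0   0  0     0    1 ]
Subtract 1/2 times R4 from R3.
  [ 1  -2  0  -3/2  0 ]
  [ 0   0  1     0  0 ]
  [ 0   0  0     1  0 ]
  [ 0   0  0     0  1 ]
Add 3/2 times R3 to R1.
  [ 1  -2  0  0  0 ]
  [ 0   0  1  0  0 ]
  [ 0   0  0  1  0 ]
  [ 0   0  0  0  1 ]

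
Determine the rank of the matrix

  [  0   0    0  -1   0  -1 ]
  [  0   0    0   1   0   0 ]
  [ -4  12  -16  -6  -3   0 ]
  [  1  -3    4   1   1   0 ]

Swap r1 and r3.
  [ -4  12  -16  -6  -3   0 ]
  [  0   0    0   1   0   0 ]
  [  0   0    0  -1   0  -1 ]
  [  1  -3    4   1   1   0 ]
Multiply r1 by -1/4.
  [ 1  -3  4  3/2  3/4   0 ]
  [ 0   0  0    1    0   0 ]
  [ 0   0  0   -1    0  -1 ]
  [ 1  -3  4    1    1   0 ]
Subtract r1 from r4.
  [ 1  -3  4   3/2  3/4   0 ]
  [ 0   0  0     1    0   0 ]
  [ 0   0  0    -1    0  -1 ]
  [ 0   0  0  -1/2  1/4   0 ]
Add r2 to r3.
  [ 1  -3  4   3/2  3/4   0 ]
  [ 0   0  0     1    0   0 ]
  [ 0   0  0     0    0  -1 ]
  [ 0   0  0  -1/2  1/4   0 ]
Add 1/2 times r2 to r4.
  [ 1  -3  4  3/2  3/4   0 ]
  [ 0   0  0    1    0   0 ]
  [ 0   0  0    0    0  -1 ]
  [ 0   0  0    0  1/4   0 ]
Swap r3 and r4.
  [ 1  -3  4  3/2  3/4   0 ]
  [ 0   0  0    1    0   0 ]
  [ 0   0  0    0  1/4   0 ]
  [ 0   0  0    0    0  -1 ]
Multiply r3 by 4.
  [ 1  -3  4  3/2  3/4   0 ]
  [ 0   0  0    1    0   0 ]
  [ 0   0  0    0    1   0 ]
  [ 0   0  0    0    0  -1 ]
Multiply r4 by -1.
  [ 1  -3  4  3/2  3/4  0 ]
  [ 0   0  0    1    0  0 ]
  [ 0   0  0    0    1  0 ]
  [ 0   0  0    0    0  1 ]
Subtract 3/4 times r3 from r1.
  [ 1  -3  4  3/2  0  0 ]
  [ 0   0  0    1  0  0 ]
  [ 0   0  0    0  1  0 ]
  [ 0   0  0    0  0  1 ]
Subtract 3/2 times r2 from r1.
  [ 1  -3  4  0  0  0 ]
  [ 0   0  0  1  0  0 ]
  [ 0   0  0  0  1  0 ]
  [ 0   0  0  0  0  1 ]
The reduced form has 4 nonzero rows.

rank = 4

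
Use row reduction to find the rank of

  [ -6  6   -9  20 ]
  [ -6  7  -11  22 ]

R1 := -1/6·R1
  [  1  -1  3/2  -10/3 ]
  [ -6   7  -11     22 ]
R2 := R2 + 6·R1
  [ 1  -1  3/2  -10/3 ]
  [ 0   1   -2      2 ]
R1 := R1 + R2
  [ 1  0  -1/2  -4/3 ]
  [ 0  1    -2     2 ]
The reduced form has 2 nonzero rows.

rank = 2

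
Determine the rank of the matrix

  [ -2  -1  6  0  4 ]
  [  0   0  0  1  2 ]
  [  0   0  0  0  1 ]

rank = 3

Multiply R1 by -1/2.
  [ 1  1/2  -3  0  -2 ]
  [ 0    0   0  1   2 ]
  [ 0    0   0  0   1 ]
Subtract 2 times R3 from R2.
  [ 1  1/2  -3  0  -2 ]
  [ 0    0   0  1   0 ]
  [ 0    0   0  0   1 ]
Add 2 times R3 to R1.
  [ 1  1/2  -3  0  0 ]
  [ 0    0   0  1  0 ]
  [ 0    0   0  0  1 ]
The reduced form has 3 nonzero rows.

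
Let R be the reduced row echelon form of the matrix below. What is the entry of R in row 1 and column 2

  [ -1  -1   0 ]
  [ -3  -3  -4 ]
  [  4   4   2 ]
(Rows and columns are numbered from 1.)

1

Multiply R1 by -1.
  [  1   1   0 ]
  [ -3  -3  -4 ]
  [  4   4   2 ]
Add 3 times R1 to R2.
  [ 1  1   0 ]
  [ 0  0  -4 ]
  [ 4  4   2 ]
Subtract 4 times R1 from R3.
  [ 1  1   0 ]
  [ 0  0  -4 ]
  [ 0  0   2 ]
Multiply R2 by -1/4.
  [ 1  1  0 ]
  [ 0  0  1 ]
  [ 0  0  2 ]
Subtract 2 times R2 from R3.
  [ 1  1  0 ]
  [ 0  0  1 ]
  [ 0  0  0 ]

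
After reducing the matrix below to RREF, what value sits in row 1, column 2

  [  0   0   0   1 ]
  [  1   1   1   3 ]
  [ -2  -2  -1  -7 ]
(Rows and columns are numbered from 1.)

ρ1 <-> ρ2
  [  1   1   1   3 ]
  [  0   0   0   1 ]
  [ -2  -2  -1  -7 ]
ρ3 -> ρ3 + 2·ρ1
  [ 1  1  1   3 ]
  [ 0  0  0   1 ]
  [ 0  0  1  -1 ]
ρ2 <-> ρ3
  [ 1  1  1   3 ]
  [ 0  0  1  -1 ]
  [ 0  0  0   1 ]
ρ2 -> ρ2 + ρ3
  [ 1  1  1  3 ]
  [ 0  0  1  0 ]
  [ 0  0  0  1 ]
ρ1 -> ρ1 − 3·ρ3
  [ 1  1  1  0 ]
  [ 0  0  1  0 ]
  [ 0  0  0  1 ]
ρ1 -> ρ1 − ρ2
  [ 1  1  0  0 ]
  [ 0  0  1  0 ]
  [ 0  0  0  1 ]

1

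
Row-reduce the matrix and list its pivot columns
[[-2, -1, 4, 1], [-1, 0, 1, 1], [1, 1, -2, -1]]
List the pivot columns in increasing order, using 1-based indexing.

R1 := -1/2·R1
  [  1  1/2  -2  -1/2 ]
  [ -1    0   1     1 ]
  [  1    1  -2    -1 ]
R2 := R2 + R1
  [ 1  1/2  -2  -1/2 ]
  [ 0  1/2  -1   1/2 ]
  [ 1    1  -2    -1 ]
R3 := R3 − R1
  [ 1  1/2  -2  -1/2 ]
  [ 0  1/2  -1   1/2 ]
  [ 0  1/2   0  -1/2 ]
R2 := 2·R2
  [ 1  1/2  -2  -1/2 ]
  [ 0    1  -2     1 ]
  [ 0  1/2   0  -1/2 ]
R3 := R3 − 1/2·R2
  [ 1  1/2  -2  -1/2 ]
  [ 0    1  -2     1 ]
  [ 0    0   1    -1 ]
R2 := R2 + 2·R3
  [ 1  1/2  -2  -1/2 ]
  [ 0    1   0    -1 ]
  [ 0    0   1    -1 ]
R1 := R1 + 2·R3
  [ 1  1/2  0  -5/2 ]
  [ 0    1  0    -1 ]
  [ 0    0  1    -1 ]
R1 := R1 − 1/2·R2
  [ 1  0  0  -2 ]
  [ 0  1  0  -1 ]
  [ 0  0  1  -1 ]
Pivot columns are the columns containing a leading 1.

1, 2, 3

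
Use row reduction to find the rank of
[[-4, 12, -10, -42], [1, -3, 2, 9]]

rank = 2

r1 ← -1/4·r1
r2 ← r2 − r1
r2 ← -2·r2
r1 ← r1 − 5/2·r2
The reduced form has 2 nonzero rows.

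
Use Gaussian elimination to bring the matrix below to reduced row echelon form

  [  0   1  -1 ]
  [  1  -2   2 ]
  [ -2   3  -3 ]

Swap ρ1 and ρ2.
  [  1  -2   2 ]
  [  0   1  -1 ]
  [ -2   3  -3 ]
Add 2 times ρ1 to ρ3.
  [ 1  -2   2 ]
  [ 0   1  -1 ]
  [ 0  -1   1 ]
Add ρ2 to ρ3.
  [ 1  -2   2 ]
  [ 0   1  -1 ]
  [ 0   0   0 ]
Add 2 times ρ2 to ρ1.
  [ 1  0   0 ]
  [ 0  1  -1 ]
  [ 0  0   0 ]

[[1, 0, 0], [0, 1, -1], [0, 0, 0]]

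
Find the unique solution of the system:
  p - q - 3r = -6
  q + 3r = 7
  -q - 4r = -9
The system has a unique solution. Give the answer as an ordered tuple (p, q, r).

Form the augmented matrix and row-reduce:
  [ 1  -1  -3  |  -6 ]
  [ 0   1   3  |   7 ]
  [ 0  -1  -4  |  -9 ]
R3 ← R3 + R2
  [ 1  -1  -3  |  -6 ]
  [ 0   1   3  |   7 ]
  [ 0   0  -1  |  -2 ]
R3 ← -1·R3
  [ 1  -1  -3  |  -6 ]
  [ 0   1   3  |   7 ]
  [ 0   0   1  |   2 ]
R2 ← R2 − 3·R3
  [ 1  -1  -3  |  -6 ]
  [ 0   1   0  |   1 ]
  [ 0   0   1  |   2 ]
R1 ← R1 + 3·R3
  [ 1  -1  0  |  0 ]
  [ 0   1  0  |  1 ]
  [ 0   0  1  |  2 ]
R1 ← R1 + R2
  [ 1  0  0  |  1 ]
  [ 0  1  0  |  1 ]
  [ 0  0  1  |  2 ]
Reading off the last column: p = 1, q = 1, r = 2.

(1, 1, 2)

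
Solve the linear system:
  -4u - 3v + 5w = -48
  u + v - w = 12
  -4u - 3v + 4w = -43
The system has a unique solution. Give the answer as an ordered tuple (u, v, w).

(2, 5, -5)

Form the augmented matrix and row-reduce:
  [ -4  -3   5  |  -48 ]
  [  1   1  -1  |   12 ]
  [ -4  -3   4  |  -43 ]
ρ1 := -1/4·ρ1
  [  1  3/4  -5/4  |   12 ]
  [  1    1    -1  |   12 ]
  [ -4   -3     4  |  -43 ]
ρ2 := ρ2 − ρ1
  [  1  3/4  -5/4  |   12 ]
  [  0  1/4   1/4  |    0 ]
  [ -4   -3     4  |  -43 ]
ρ3 := ρ3 + 4·ρ1
  [ 1  3/4  -5/4  |  12 ]
  [ 0  1/4   1/4  |   0 ]
  [ 0    0    -1  |   5 ]
ρ2 := 4·ρ2
  [ 1  3/4  -5/4  |  12 ]
  [ 0    1     1  |   0 ]
  [ 0    0    -1  |   5 ]
ρ3 := -1·ρ3
  [ 1  3/4  -5/4  |  12 ]
  [ 0    1     1  |   0 ]
  [ 0    0     1  |  -5 ]
ρ2 := ρ2 − ρ3
  [ 1  3/4  -5/4  |  12 ]
  [ 0    1     0  |   5 ]
  [ 0    0     1  |  -5 ]
ρ1 := ρ1 + 5/4·ρ3
  [ 1  3/4  0  |  23/4 ]
  [ 0    1  0  |     5 ]
  [ 0    0  1  |    -5 ]
ρ1 := ρ1 − 3/4·ρ2
  [ 1  0  0  |   2 ]
  [ 0  1  0  |   5 ]
  [ 0  0  1  |  -5 ]
Reading off the last column: u = 2, v = 5, w = -5.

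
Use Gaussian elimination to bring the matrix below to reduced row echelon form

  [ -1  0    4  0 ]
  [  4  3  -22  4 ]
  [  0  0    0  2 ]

[[1, 0, -4, 0], [0, 1, -2, 0], [0, 0, 0, 1]]

Multiply r1 by -1.
  [ 1  0   -4  0 ]
  [ 4  3  -22  4 ]
  [ 0  0    0  2 ]
Subtract 4 times r1 from r2.
  [ 1  0  -4  0 ]
  [ 0  3  -6  4 ]
  [ 0  0   0  2 ]
Multiply r2 by 1/3.
  [ 1  0  -4    0 ]
  [ 0  1  -2  4/3 ]
  [ 0  0   0    2 ]
Multiply r3 by 1/2.
  [ 1  0  -4    0 ]
  [ 0  1  -2  4/3 ]
  [ 0  0   0    1 ]
Subtract 4/3 times r3 from r2.
  [ 1  0  -4  0 ]
  [ 0  1  -2  0 ]
  [ 0  0   0  1 ]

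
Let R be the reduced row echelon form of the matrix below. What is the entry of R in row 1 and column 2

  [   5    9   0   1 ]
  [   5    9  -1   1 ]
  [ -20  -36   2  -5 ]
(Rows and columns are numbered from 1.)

r1 -> 1/5·r1
  [   1  9/5   0  1/5 ]
  [   5    9  -1    1 ]
  [ -20  -36   2   -5 ]
r2 -> r2 − 5·r1
  [   1  9/5   0  1/5 ]
  [   0    0  -1    0 ]
  [ -20  -36   2   -5 ]
r3 -> r3 + 20·r1
  [ 1  9/5   0  1/5 ]
  [ 0    0  -1    0 ]
  [ 0    0   2   -1 ]
r2 -> -1·r2
  [ 1  9/5  0  1/5 ]
  [ 0    0  1    0 ]
  [ 0    0  2   -1 ]
r3 -> r3 − 2·r2
  [ 1  9/5  0  1/5 ]
  [ 0    0  1    0 ]
  [ 0    0  0   -1 ]
r3 -> -1·r3
  [ 1  9/5  0  1/5 ]
  [ 0    0  1    0 ]
  [ 0    0  0    1 ]
r1 -> r1 − 1/5·r3
  [ 1  9/5  0  0 ]
  [ 0    0  1  0 ]
  [ 0    0  0  1 ]

9/5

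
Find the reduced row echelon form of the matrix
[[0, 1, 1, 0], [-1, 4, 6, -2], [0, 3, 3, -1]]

[[1, 0, -2, 0], [0, 1, 1, 0], [0, 0, 0, 1]]

ρ1 <-> ρ2
  [ -1  4  6  -2 ]
  [  0  1  1   0 ]
  [  0  3  3  -1 ]
ρ1 → -1·ρ1
  [ 1  -4  -6   2 ]
  [ 0   1   1   0 ]
  [ 0   3   3  -1 ]
ρ3 → ρ3 − 3·ρ2
  [ 1  -4  -6   2 ]
  [ 0   1   1   0 ]
  [ 0   0   0  -1 ]
ρ3 → -1·ρ3
  [ 1  -4  -6  2 ]
  [ 0   1   1  0 ]
  [ 0   0   0  1 ]
ρ1 → ρ1 − 2·ρ3
  [ 1  -4  -6  0 ]
  [ 0   1   1  0 ]
  [ 0   0   0  1 ]
ρ1 → ρ1 + 4·ρ2
  [ 1  0  -2  0 ]
  [ 0  1   1  0 ]
  [ 0  0   0  1 ]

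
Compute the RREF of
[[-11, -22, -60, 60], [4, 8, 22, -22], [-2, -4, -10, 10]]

[[1, 2, 0, 0], [0, 0, 1, -1], [0, 0, 0, 0]]

ρ1 := -1/11·ρ1
  [  1   2  60/11  -60/11 ]
  [  4   8     22     -22 ]
  [ -2  -4    -10      10 ]
ρ2 := ρ2 − 4·ρ1
  [  1   2  60/11  -60/11 ]
  [  0   0   2/11   -2/11 ]
  [ -2  -4    -10      10 ]
ρ3 := ρ3 + 2·ρ1
  [ 1  2  60/11  -60/11 ]
  [ 0  0   2/11   -2/11 ]
  [ 0  0  10/11  -10/11 ]
ρ2 := 11/2·ρ2
  [ 1  2  60/11  -60/11 ]
  [ 0  0      1      -1 ]
  [ 0  0  10/11  -10/11 ]
ρ3 := ρ3 − 10/11·ρ2
  [ 1  2  60/11  -60/11 ]
  [ 0  0      1      -1 ]
  [ 0  0      0       0 ]
ρ1 := ρ1 − 60/11·ρ2
  [ 1  2  0   0 ]
  [ 0  0  1  -1 ]
  [ 0  0  0   0 ]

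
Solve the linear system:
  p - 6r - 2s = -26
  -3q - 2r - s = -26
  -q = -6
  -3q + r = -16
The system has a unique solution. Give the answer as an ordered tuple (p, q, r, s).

(-6, 6, 2, 4)

Form the augmented matrix and row-reduce:
  [ 1   0  -6  -2  |  -26 ]
  [ 0  -3  -2  -1  |  -26 ]
  [ 0  -1   0   0  |   -6 ]
  [ 0  -3   1   0  |  -16 ]
R2 := -1/3·R2
  [ 1   0   -6   -2  |   -26 ]
  [ 0   1  2/3  1/3  |  26/3 ]
  [ 0  -1    0    0  |    -6 ]
  [ 0  -3    1    0  |   -16 ]
R3 := R3 + R2
  [ 1   0   -6   -2  |   -26 ]
  [ 0   1  2/3  1/3  |  26/3 ]
  [ 0   0  2/3  1/3  |   8/3 ]
  [ 0  -3    1    0  |   -16 ]
R4 := R4 + 3·R2
  [ 1  0   -6   -2  |   -26 ]
  [ 0  1  2/3  1/3  |  26/3 ]
  [ 0  0  2/3  1/3  |   8/3 ]
  [ 0  0    3    1  |    10 ]
R3 := 3/2·R3
  [ 1  0   -6   -2  |   -26 ]
  [ 0  1  2/3  1/3  |  26/3 ]
  [ 0  0    1  1/2  |     4 ]
  [ 0  0    3    1  |    10 ]
R4 := R4 − 3·R3
  [ 1  0   -6    -2  |   -26 ]
  [ 0  1  2/3   1/3  |  26/3 ]
  [ 0  0    1   1/2  |     4 ]
  [ 0  0    0  -1/2  |    -2 ]
R4 := -2·R4
  [ 1  0   -6   -2  |   -26 ]
  [ 0  1  2/3  1/3  |  26/3 ]
  [ 0  0    1  1/2  |     4 ]
  [ 0  0    0    1  |     4 ]
R3 := R3 − 1/2·R4
  [ 1  0   -6   -2  |   -26 ]
  [ 0  1  2/3  1/3  |  26/3 ]
  [ 0  0    1    0  |     2 ]
  [ 0  0    0    1  |     4 ]
R2 := R2 − 1/3·R4
  [ 1  0   -6  -2  |   -26 ]
  [ 0  1  2/3   0  |  22/3 ]
  [ 0  0    1   0  |     2 ]
  [ 0  0    0   1  |     4 ]
R1 := R1 + 2·R4
  [ 1  0   -6  0  |   -18 ]
  [ 0  1  2/3  0  |  22/3 ]
  [ 0  0    1  0  |     2 ]
  [ 0  0    0  1  |     4 ]
R2 := R2 − 2/3·R3
  [ 1  0  -6  0  |  -18 ]
  [ 0  1   0  0  |    6 ]
  [ 0  0   1  0  |    2 ]
  [ 0  0   0  1  |    4 ]
R1 := R1 + 6·R3
  [ 1  0  0  0  |  -6 ]
  [ 0  1  0  0  |   6 ]
  [ 0  0  1  0  |   2 ]
  [ 0  0  0  1  |   4 ]
Reading off the last column: p = -6, q = 6, r = 2, s = 4.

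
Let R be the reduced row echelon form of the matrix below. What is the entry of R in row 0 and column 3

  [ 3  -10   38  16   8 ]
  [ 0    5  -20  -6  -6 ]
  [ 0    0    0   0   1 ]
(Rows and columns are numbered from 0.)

4/3

R1 ← 1/3·R1
R2 ← 1/5·R2
R2 ← R2 + 6/5·R3
R1 ← R1 − 8/3·R3
R1 ← R1 + 10/3·R2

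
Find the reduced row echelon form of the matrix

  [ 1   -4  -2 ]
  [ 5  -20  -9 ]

R2 → R2 − 5·R1
R1 → R1 + 2·R2

[[1, -4, 0], [0, 0, 1]]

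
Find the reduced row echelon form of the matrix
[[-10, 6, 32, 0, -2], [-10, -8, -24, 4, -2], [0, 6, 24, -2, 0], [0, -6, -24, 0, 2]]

[[1, 0, -4/5, 0, 0], [0, 1, 4, 0, 0], [0, 0, 0, 1, 0], [0, 0, 0, 0, 1]]

R1 ← -1/10·R1
  [   1  -3/5  -16/5   0  1/5 ]
  [ -10    -8    -24   4   -2 ]
  [   0     6     24  -2    0 ]
  [   0    -6    -24   0    2 ]
R2 ← R2 + 10·R1
  [ 1  -3/5  -16/5   0  1/5 ]
  [ 0   -14    -56   4    0 ]
  [ 0     6     24  -2    0 ]
  [ 0    -6    -24   0    2 ]
R2 ← -1/14·R2
  [ 1  -3/5  -16/5     0  1/5 ]
  [ 0     1      4  -2/7    0 ]
  [ 0     6     24    -2    0 ]
  [ 0    -6    -24     0    2 ]
R3 ← R3 − 6·R2
  [ 1  -3/5  -16/5     0  1/5 ]
  [ 0     1      4  -2/7    0 ]
  [ 0     0      0  -2/7    0 ]
  [ 0    -6    -24     0    2 ]
R4 ← R4 + 6·R2
  [ 1  -3/5  -16/5      0  1/5 ]
  [ 0     1      4   -2/7    0 ]
  [ 0     0      0   -2/7    0 ]
  [ 0     0      0  -12/7    2 ]
R3 ← -7/2·R3
  [ 1  -3/5  -16/5      0  1/5 ]
  [ 0     1      4   -2/7    0 ]
  [ 0     0      0      1    0 ]
  [ 0     0      0  -12/7    2 ]
R4 ← R4 + 12/7·R3
  [ 1  -3/5  -16/5     0  1/5 ]
  [ 0     1      4  -2/7    0 ]
  [ 0     0      0     1    0 ]
  [ 0     0      0     0    2 ]
R4 ← 1/2·R4
  [ 1  -3/5  -16/5     0  1/5 ]
  [ 0     1      4  -2/7    0 ]
  [ 0     0      0     1    0 ]
  [ 0     0      0     0    1 ]
R1 ← R1 − 1/5·R4
  [ 1  -3/5  -16/5     0  0 ]
  [ 0     1      4  -2/7  0 ]
  [ 0     0      0     1  0 ]
  [ 0     0      0     0  1 ]
R2 ← R2 + 2/7·R3
  [ 1  -3/5  -16/5  0  0 ]
  [ 0     1      4  0  0 ]
  [ 0     0      0  1  0 ]
  [ 0     0      0  0  1 ]
R1 ← R1 + 3/5·R2
  [ 1  0  -4/5  0  0 ]
  [ 0  1     4  0  0 ]
  [ 0  0     0  1  0 ]
  [ 0  0     0  0  1 ]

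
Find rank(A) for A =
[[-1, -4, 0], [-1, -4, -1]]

rank = 2

r1 := -1·r1
  [  1   4   0 ]
  [ -1  -4  -1 ]
r2 := r2 + r1
  [ 1  4   0 ]
  [ 0  0  -1 ]
r2 := -1·r2
  [ 1  4  0 ]
  [ 0  0  1 ]
The reduced form has 2 nonzero rows.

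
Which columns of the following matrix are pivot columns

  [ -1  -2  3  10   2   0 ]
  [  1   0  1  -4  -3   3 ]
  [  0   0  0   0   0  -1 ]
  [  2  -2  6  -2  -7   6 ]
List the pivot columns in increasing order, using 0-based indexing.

Multiply ρ1 by -1.
  [ 1   2  -3  -10  -2   0 ]
  [ 1   0   1   -4  -3   3 ]
  [ 0   0   0    0   0  -1 ]
  [ 2  -2   6   -2  -7   6 ]
Subtract ρ1 from ρ2.
  [ 1   2  -3  -10  -2   0 ]
  [ 0  -2   4    6  -1   3 ]
  [ 0   0   0    0   0  -1 ]
  [ 2  -2   6   -2  -7   6 ]
Subtract 2 times ρ1 from ρ4.
  [ 1   2  -3  -10  -2   0 ]
  [ 0  -2   4    6  -1   3 ]
  [ 0   0   0    0   0  -1 ]
  [ 0  -6  12   18  -3   6 ]
Multiply ρ2 by -1/2.
  [ 1   2  -3  -10   -2     0 ]
  [ 0   1  -2   -3  1/2  -3/2 ]
  [ 0   0   0    0    0    -1 ]
  [ 0  -6  12   18   -3     6 ]
Add 6 times ρ2 to ρ4.
  [ 1  2  -3  -10   -2     0 ]
  [ 0  1  -2   -3  1/2  -3/2 ]
  [ 0  0   0    0    0    -1 ]
  [ 0  0   0    0    0    -3 ]
Multiply ρ3 by -1.
  [ 1  2  -3  -10   -2     0 ]
  [ 0  1  -2   -3  1/2  -3/2 ]
  [ 0  0   0    0    0     1 ]
  [ 0  0   0    0    0    -3 ]
Add 3 times ρ3 to ρ4.
  [ 1  2  -3  -10   -2     0 ]
  [ 0  1  -2   -3  1/2  -3/2 ]
  [ 0  0   0    0    0     1 ]
  [ 0  0   0    0    0     0 ]
Add 3/2 times ρ3 to ρ2.
  [ 1  2  -3  -10   -2  0 ]
  [ 0  1  -2   -3  1/2  0 ]
  [ 0  0   0    0    0  1 ]
  [ 0  0   0    0    0  0 ]
Subtract 2 times ρ2 from ρ1.
  [ 1  0   1  -4   -3  0 ]
  [ 0  1  -2  -3  1/2  0 ]
  [ 0  0   0   0    0  1 ]
  [ 0  0   0   0    0  0 ]
Pivot columns are the columns containing a leading 1.

0, 1, 5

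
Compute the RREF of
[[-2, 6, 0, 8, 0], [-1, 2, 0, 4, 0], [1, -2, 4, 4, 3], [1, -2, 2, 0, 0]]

R1 → -1/2·R1
R2 → R2 + R1
R3 → R3 − R1
R4 → R4 − R1
R2 → -1·R2
R3 → R3 − R2
R4 → R4 − R2
R3 → 1/4·R3
R4 → R4 − 2·R3
R4 → -2/3·R4
R3 → R3 − 3/4·R4
R1 → R1 + 3·R2

[[1, 0, 0, -4, 0], [0, 1, 0, 0, 0], [0, 0, 1, 2, 0], [0, 0, 0, 0, 1]]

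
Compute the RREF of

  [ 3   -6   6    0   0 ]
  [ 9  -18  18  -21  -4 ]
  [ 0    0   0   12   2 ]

[[1, -2, 2, 0, 0], [0, 0, 0, 1, 0], [0, 0, 0, 0, 1]]

ρ1 → 1/3·ρ1
  [ 1   -2   2    0   0 ]
  [ 9  -18  18  -21  -4 ]
  [ 0    0   0   12   2 ]
ρ2 → ρ2 − 9·ρ1
  [ 1  -2  2    0   0 ]
  [ 0   0  0  -21  -4 ]
  [ 0   0  0   12   2 ]
ρ2 → -1/21·ρ2
  [ 1  -2  2   0     0 ]
  [ 0   0  0   1  4/21 ]
  [ 0   0  0  12     2 ]
ρ3 → ρ3 − 12·ρ2
  [ 1  -2  2  0     0 ]
  [ 0   0  0  1  4/21 ]
  [ 0   0  0  0  -2/7 ]
ρ3 → -7/2·ρ3
  [ 1  -2  2  0     0 ]
  [ 0   0  0  1  4/21 ]
  [ 0   0  0  0     1 ]
ρ2 → ρ2 − 4/21·ρ3
  [ 1  -2  2  0  0 ]
  [ 0   0  0  1  0 ]
  [ 0   0  0  0  1 ]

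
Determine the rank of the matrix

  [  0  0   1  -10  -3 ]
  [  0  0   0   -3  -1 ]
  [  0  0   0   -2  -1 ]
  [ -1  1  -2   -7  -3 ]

r1 <-> r4
  [ -1  1  -2   -7  -3 ]
  [  0  0   0   -3  -1 ]
  [  0  0   0   -2  -1 ]
  [  0  0   1  -10  -3 ]
r1 -> -1·r1
  [ 1  -1  2    7   3 ]
  [ 0   0  0   -3  -1 ]
  [ 0   0  0   -2  -1 ]
  [ 0   0  1  -10  -3 ]
r2 <-> r4
  [ 1  -1  2    7   3 ]
  [ 0   0  1  -10  -3 ]
  [ 0   0  0   -2  -1 ]
  [ 0   0  0   -3  -1 ]
r3 -> -1/2·r3
  [ 1  -1  2    7    3 ]
  [ 0   0  1  -10   -3 ]
  [ 0   0  0    1  1/2 ]
  [ 0   0  0   -3   -1 ]
r4 -> r4 + 3·r3
  [ 1  -1  2    7    3 ]
  [ 0   0  1  -10   -3 ]
  [ 0   0  0    1  1/2 ]
  [ 0   0  0    0  1/2 ]
r4 -> 2·r4
  [ 1  -1  2    7    3 ]
  [ 0   0  1  -10   -3 ]
  [ 0   0  0    1  1/2 ]
  [ 0   0  0    0    1 ]
r3 -> r3 − 1/2·r4
  [ 1  -1  2    7   3 ]
  [ 0   0  1  -10  -3 ]
  [ 0   0  0    1   0 ]
  [ 0   0  0    0   1 ]
r2 -> r2 + 3·r4
  [ 1  -1  2    7  3 ]
  [ 0   0  1  -10  0 ]
  [ 0   0  0    1  0 ]
  [ 0   0  0    0  1 ]
r1 -> r1 − 3·r4
  [ 1  -1  2    7  0 ]
  [ 0   0  1  -10  0 ]
  [ 0   0  0    1  0 ]
  [ 0   0  0    0  1 ]
r2 -> r2 + 10·r3
  [ 1  -1  2  7  0 ]
  [ 0   0  1  0  0 ]
  [ 0   0  0  1  0 ]
  [ 0   0  0  0  1 ]
r1 -> r1 − 7·r3
  [ 1  -1  2  0  0 ]
  [ 0   0  1  0  0 ]
  [ 0   0  0  1  0 ]
  [ 0   0  0  0  1 ]
r1 -> r1 − 2·r2
  [ 1  -1  0  0  0 ]
  [ 0   0  1  0  0 ]
  [ 0   0  0  1  0 ]
  [ 0   0  0  0  1 ]
The reduced form has 4 nonzero rows.

rank = 4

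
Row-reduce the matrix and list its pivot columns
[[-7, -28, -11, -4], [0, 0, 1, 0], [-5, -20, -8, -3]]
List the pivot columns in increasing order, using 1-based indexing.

r1 ← -1/7·r1
r3 ← r3 + 5·r1
r3 ← r3 + 1/7·r2
r3 ← -7·r3
r1 ← r1 − 4/7·r3
r1 ← r1 − 11/7·r2
Pivot columns are the columns containing a leading 1.

1, 3, 4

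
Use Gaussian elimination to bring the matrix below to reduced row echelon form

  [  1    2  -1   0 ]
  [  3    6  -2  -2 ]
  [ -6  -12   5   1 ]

r2 -> r2 − 3·r1
  [  1    2  -1   0 ]
  [  0    0   1  -2 ]
  [ -6  -12   5   1 ]
r3 -> r3 + 6·r1
  [ 1  2  -1   0 ]
  [ 0  0   1  -2 ]
  [ 0  0  -1   1 ]
r3 -> r3 + r2
  [ 1  2  -1   0 ]
  [ 0  0   1  -2 ]
  [ 0  0   0  -1 ]
r3 -> -1·r3
  [ 1  2  -1   0 ]
  [ 0  0   1  -2 ]
  [ 0  0   0   1 ]
r2 -> r2 + 2·r3
  [ 1  2  -1  0 ]
  [ 0  0   1  0 ]
  [ 0  0   0  1 ]
r1 -> r1 + r2
  [ 1  2  0  0 ]
  [ 0  0  1  0 ]
  [ 0  0  0  1 ]

[[1, 2, 0, 0], [0, 0, 1, 0], [0, 0, 0, 1]]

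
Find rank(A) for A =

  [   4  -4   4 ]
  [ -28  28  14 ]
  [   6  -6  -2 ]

r1 -> 1/4·r1
  [   1  -1   1 ]
  [ -28  28  14 ]
  [   6  -6  -2 ]
r2 -> r2 + 28·r1
  [ 1  -1   1 ]
  [ 0   0  42 ]
  [ 6  -6  -2 ]
r3 -> r3 − 6·r1
  [ 1  -1   1 ]
  [ 0   0  42 ]
  [ 0   0  -8 ]
r2 -> 1/42·r2
  [ 1  -1   1 ]
  [ 0   0   1 ]
  [ 0   0  -8 ]
r3 -> r3 + 8·r2
  [ 1  -1  1 ]
  [ 0   0  1 ]
  [ 0   0  0 ]
r1 -> r1 − r2
  [ 1  -1  0 ]
  [ 0   0  1 ]
  [ 0   0  0 ]
The reduced form has 2 nonzero rows.

rank = 2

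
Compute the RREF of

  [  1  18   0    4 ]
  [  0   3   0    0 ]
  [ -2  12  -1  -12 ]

[[1, 0, 0, 4], [0, 1, 0, 0], [0, 0, 1, 4]]

R3 ← R3 + 2·R1
  [ 1  18   0   4 ]
  [ 0   3   0   0 ]
  [ 0  48  -1  -4 ]
R2 ← 1/3·R2
  [ 1  18   0   4 ]
  [ 0   1   0   0 ]
  [ 0  48  -1  -4 ]
R3 ← R3 − 48·R2
  [ 1  18   0   4 ]
  [ 0   1   0   0 ]
  [ 0   0  -1  -4 ]
R3 ← -1·R3
  [ 1  18  0  4 ]
  [ 0   1  0  0 ]
  [ 0   0  1  4 ]
R1 ← R1 − 18·R2
  [ 1  0  0  4 ]
  [ 0  1  0  0 ]
  [ 0  0  1  4 ]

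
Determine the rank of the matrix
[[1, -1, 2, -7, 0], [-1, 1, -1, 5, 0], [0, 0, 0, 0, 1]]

ρ2 -> ρ2 + ρ1
  [ 1  -1  2  -7  0 ]
  [ 0   0  1  -2  0 ]
  [ 0   0  0   0  1 ]
ρ1 -> ρ1 − 2·ρ2
  [ 1  -1  0  -3  0 ]
  [ 0   0  1  -2  0 ]
  [ 0   0  0   0  1 ]
The reduced form has 3 nonzero rows.

rank = 3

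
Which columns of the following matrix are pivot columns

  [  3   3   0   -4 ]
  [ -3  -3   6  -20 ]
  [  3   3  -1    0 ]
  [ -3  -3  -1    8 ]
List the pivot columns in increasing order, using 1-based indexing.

1, 3

r1 ← 1/3·r1
  [  1   1   0  -4/3 ]
  [ -3  -3   6   -20 ]
  [  3   3  -1     0 ]
  [ -3  -3  -1     8 ]
r2 ← r2 + 3·r1
  [  1   1   0  -4/3 ]
  [  0   0   6   -24 ]
  [  3   3  -1     0 ]
  [ -3  -3  -1     8 ]
r3 ← r3 − 3·r1
  [  1   1   0  -4/3 ]
  [  0   0   6   -24 ]
  [  0   0  -1     4 ]
  [ -3  -3  -1     8 ]
r4 ← r4 + 3·r1
  [ 1  1   0  -4/3 ]
  [ 0  0   6   -24 ]
  [ 0  0  -1     4 ]
  [ 0  0  -1     4 ]
r2 ← 1/6·r2
  [ 1  1   0  -4/3 ]
  [ 0  0   1    -4 ]
  [ 0  0  -1     4 ]
  [ 0  0  -1     4 ]
r3 ← r3 + r2
  [ 1  1   0  -4/3 ]
  [ 0  0   1    -4 ]
  [ 0  0   0     0 ]
  [ 0  0  -1     4 ]
r4 ← r4 + r2
  [ 1  1  0  -4/3 ]
  [ 0  0  1    -4 ]
  [ 0  0  0     0 ]
  [ 0  0  0     0 ]
Pivot columns are the columns containing a leading 1.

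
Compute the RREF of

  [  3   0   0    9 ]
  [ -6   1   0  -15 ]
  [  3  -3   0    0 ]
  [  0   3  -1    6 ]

r1 := 1/3·r1
  [  1   0   0    3 ]
  [ -6   1   0  -15 ]
  [  3  -3   0    0 ]
  [  0   3  -1    6 ]
r2 := r2 + 6·r1
  [ 1   0   0  3 ]
  [ 0   1   0  3 ]
  [ 3  -3   0  0 ]
  [ 0   3  -1  6 ]
r3 := r3 − 3·r1
  [ 1   0   0   3 ]
  [ 0   1   0   3 ]
  [ 0  -3   0  -9 ]
  [ 0   3  -1   6 ]
r3 := r3 + 3·r2
  [ 1  0   0  3 ]
  [ 0  1   0  3 ]
  [ 0  0   0  0 ]
  [ 0  3  -1  6 ]
r4 := r4 − 3·r2
  [ 1  0   0   3 ]
  [ 0  1   0   3 ]
  [ 0  0   0   0 ]
  [ 0  0  -1  -3 ]
r3 <=> r4
  [ 1  0   0   3 ]
  [ 0  1   0   3 ]
  [ 0  0  -1  -3 ]
  [ 0  0   0   0 ]
r3 := -1·r3
  [ 1  0  0  3 ]
  [ 0  1  0  3 ]
  [ 0  0  1  3 ]
  [ 0  0  0  0 ]

[[1, 0, 0, 3], [0, 1, 0, 3], [0, 0, 1, 3], [0, 0, 0, 0]]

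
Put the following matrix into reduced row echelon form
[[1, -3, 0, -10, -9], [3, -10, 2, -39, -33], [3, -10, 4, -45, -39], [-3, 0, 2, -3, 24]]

[[1, 0, 0, -1, 0], [0, 1, 0, 3, 0], [0, 0, 1, -3, 0], [0, 0, 0, 0, 1]]

r2 ← r2 − 3·r1
  [  1   -3  0  -10   -9 ]
  [  0   -1  2   -9   -6 ]
  [  3  -10  4  -45  -39 ]
  [ -3    0  2   -3   24 ]
r3 ← r3 − 3·r1
  [  1  -3  0  -10   -9 ]
  [  0  -1  2   -9   -6 ]
  [  0  -1  4  -15  -12 ]
  [ -3   0  2   -3   24 ]
r4 ← r4 + 3·r1
  [ 1  -3  0  -10   -9 ]
  [ 0  -1  2   -9   -6 ]
  [ 0  -1  4  -15  -12 ]
  [ 0  -9  2  -33   -3 ]
r2 ← -1·r2
  [ 1  -3   0  -10   -9 ]
  [ 0   1  -2    9    6 ]
  [ 0  -1   4  -15  -12 ]
  [ 0  -9   2  -33   -3 ]
r3 ← r3 + r2
  [ 1  -3   0  -10  -9 ]
  [ 0   1  -2    9   6 ]
  [ 0   0   2   -6  -6 ]
  [ 0  -9   2  -33  -3 ]
r4 ← r4 + 9·r2
  [ 1  -3    0  -10  -9 ]
  [ 0   1   -2    9   6 ]
  [ 0   0    2   -6  -6 ]
  [ 0   0  -16   48  51 ]
r3 ← 1/2·r3
  [ 1  -3    0  -10  -9 ]
  [ 0   1   -2    9   6 ]
  [ 0   0    1   -3  -3 ]
  [ 0   0  -16   48  51 ]
r4 ← r4 + 16·r3
  [ 1  -3   0  -10  -9 ]
  [ 0   1  -2    9   6 ]
  [ 0   0   1   -3  -3 ]
  [ 0   0   0    0   3 ]
r4 ← 1/3·r4
  [ 1  -3   0  -10  -9 ]
  [ 0   1  -2    9   6 ]
  [ 0   0   1   -3  -3 ]
  [ 0   0   0    0   1 ]
r3 ← r3 + 3·r4
  [ 1  -3   0  -10  -9 ]
  [ 0   1  -2    9   6 ]
  [ 0   0   1   -3   0 ]
  [ 0   0   0    0   1 ]
r2 ← r2 − 6·r4
  [ 1  -3   0  -10  -9 ]
  [ 0   1  -2    9   0 ]
  [ 0   0   1   -3   0 ]
  [ 0   0   0    0   1 ]
r1 ← r1 + 9·r4
  [ 1  -3   0  -10  0 ]
  [ 0   1  -2    9  0 ]
  [ 0   0   1   -3  0 ]
  [ 0   0   0    0  1 ]
r2 ← r2 + 2·r3
  [ 1  -3  0  -10  0 ]
  [ 0   1  0    3  0 ]
  [ 0   0  1   -3  0 ]
  [ 0   0  0    0  1 ]
r1 ← r1 + 3·r2
  [ 1  0  0  -1  0 ]
  [ 0  1  0   3  0 ]
  [ 0  0  1  -3  0 ]
  [ 0  0  0   0  1 ]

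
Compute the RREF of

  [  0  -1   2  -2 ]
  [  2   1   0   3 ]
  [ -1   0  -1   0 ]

[[1, 0, 1, 0], [0, 1, -2, 0], [0, 0, 0, 1]]

R1 <=> R2
  [  2   1   0   3 ]
  [  0  -1   2  -2 ]
  [ -1   0  -1   0 ]
R1 → 1/2·R1
  [  1  1/2   0  3/2 ]
  [  0   -1   2   -2 ]
  [ -1    0  -1    0 ]
R3 → R3 + R1
  [ 1  1/2   0  3/2 ]
  [ 0   -1   2   -2 ]
  [ 0  1/2  -1  3/2 ]
R2 → -1·R2
  [ 1  1/2   0  3/2 ]
  [ 0    1  -2    2 ]
  [ 0  1/2  -1  3/2 ]
R3 → R3 − 1/2·R2
  [ 1  1/2   0  3/2 ]
  [ 0    1  -2    2 ]
  [ 0    0   0  1/2 ]
R3 → 2·R3
  [ 1  1/2   0  3/2 ]
  [ 0    1  -2    2 ]
  [ 0    0   0    1 ]
R2 → R2 − 2·R3
  [ 1  1/2   0  3/2 ]
  [ 0    1  -2    0 ]
  [ 0    0   0    1 ]
R1 → R1 − 3/2·R3
  [ 1  1/2   0  0 ]
  [ 0    1  -2  0 ]
  [ 0    0   0  1 ]
R1 → R1 − 1/2·R2
  [ 1  0   1  0 ]
  [ 0  1  -2  0 ]
  [ 0  0   0  1 ]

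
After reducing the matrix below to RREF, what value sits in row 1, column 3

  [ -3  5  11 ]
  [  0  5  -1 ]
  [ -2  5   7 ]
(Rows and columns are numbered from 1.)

-4

ρ1 ← -1/3·ρ1
  [  1  -5/3  -11/3 ]
  [  0     5     -1 ]
  [ -2     5      7 ]
ρ3 ← ρ3 + 2·ρ1
  [ 1  -5/3  -11/3 ]
  [ 0     5     -1 ]
  [ 0   5/3   -1/3 ]
ρ2 ← 1/5·ρ2
  [ 1  -5/3  -11/3 ]
  [ 0     1   -1/5 ]
  [ 0   5/3   -1/3 ]
ρ3 ← ρ3 − 5/3·ρ2
  [ 1  -5/3  -11/3 ]
  [ 0     1   -1/5 ]
  [ 0     0      0 ]
ρ1 ← ρ1 + 5/3·ρ2
  [ 1  0    -4 ]
  [ 0  1  -1/5 ]
  [ 0  0     0 ]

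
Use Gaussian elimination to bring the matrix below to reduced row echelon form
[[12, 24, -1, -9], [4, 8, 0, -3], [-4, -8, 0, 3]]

Multiply ρ1 by 1/12.
  [  1   2  -1/12  -3/4 ]
  [  4   8      0    -3 ]
  [ -4  -8      0     3 ]
Subtract 4 times ρ1 from ρ2.
  [  1   2  -1/12  -3/4 ]
  [  0   0    1/3     0 ]
  [ -4  -8      0     3 ]
Add 4 times ρ1 to ρ3.
  [ 1  2  -1/12  -3/4 ]
  [ 0  0    1/3     0 ]
  [ 0  0   -1/3     0 ]
Multiply ρ2 by 3.
  [ 1  2  -1/12  -3/4 ]
  [ 0  0      1     0 ]
  [ 0  0   -1/3     0 ]
Add 1/3 times ρ2 to ρ3.
  [ 1  2  -1/12  -3/4 ]
  [ 0  0      1     0 ]
  [ 0  0      0     0 ]
Add 1/12 times ρ2 to ρ1.
  [ 1  2  0  -3/4 ]
  [ 0  0  1     0 ]
  [ 0  0  0     0 ]

[[1, 2, 0, -3/4], [0, 0, 1, 0], [0, 0, 0, 0]]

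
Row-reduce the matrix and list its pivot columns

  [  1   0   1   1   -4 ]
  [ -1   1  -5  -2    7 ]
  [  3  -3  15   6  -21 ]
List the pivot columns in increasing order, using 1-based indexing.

1, 2

ρ2 -> ρ2 + ρ1
  [ 1   0   1   1   -4 ]
  [ 0   1  -4  -1    3 ]
  [ 3  -3  15   6  -21 ]
ρ3 -> ρ3 − 3·ρ1
  [ 1   0   1   1  -4 ]
  [ 0   1  -4  -1   3 ]
  [ 0  -3  12   3  -9 ]
ρ3 -> ρ3 + 3·ρ2
  [ 1  0   1   1  -4 ]
  [ 0  1  -4  -1   3 ]
  [ 0  0   0   0   0 ]
Pivot columns are the columns containing a leading 1.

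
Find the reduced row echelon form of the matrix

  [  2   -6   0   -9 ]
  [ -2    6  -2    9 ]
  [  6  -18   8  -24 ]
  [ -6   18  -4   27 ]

r1 -> 1/2·r1
  [  1   -3   0  -9/2 ]
  [ -2    6  -2     9 ]
  [  6  -18   8   -24 ]
  [ -6   18  -4    27 ]
r2 -> r2 + 2·r1
  [  1   -3   0  -9/2 ]
  [  0    0  -2     0 ]
  [  6  -18   8   -24 ]
  [ -6   18  -4    27 ]
r3 -> r3 − 6·r1
  [  1  -3   0  -9/2 ]
  [  0   0  -2     0 ]
  [  0   0   8     3 ]
  [ -6  18  -4    27 ]
r4 -> r4 + 6·r1
  [ 1  -3   0  -9/2 ]
  [ 0   0  -2     0 ]
  [ 0   0   8     3 ]
  [ 0   0  -4     0 ]
r2 -> -1/2·r2
  [ 1  -3   0  -9/2 ]
  [ 0   0   1     0 ]
  [ 0   0   8     3 ]
  [ 0   0  -4     0 ]
r3 -> r3 − 8·r2
  [ 1  -3   0  -9/2 ]
  [ 0   0   1     0 ]
  [ 0   0   0     3 ]
  [ 0   0  -4     0 ]
r4 -> r4 + 4·r2
  [ 1  -3  0  -9/2 ]
  [ 0   0  1     0 ]
  [ 0   0  0     3 ]
  [ 0   0  0     0 ]
r3 -> 1/3·r3
  [ 1  -3  0  -9/2 ]
  [ 0   0  1     0 ]
  [ 0   0  0     1 ]
  [ 0   0  0     0 ]
r1 -> r1 + 9/2·r3
  [ 1  -3  0  0 ]
  [ 0   0  1  0 ]
  [ 0   0  0  1 ]
  [ 0   0  0  0 ]

[[1, -3, 0, 0], [0, 0, 1, 0], [0, 0, 0, 1], [0, 0, 0, 0]]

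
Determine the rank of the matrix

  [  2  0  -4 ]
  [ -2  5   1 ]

r1 ← 1/2·r1
  [  1  0  -2 ]
  [ -2  5   1 ]
r2 ← r2 + 2·r1
  [ 1  0  -2 ]
  [ 0  5  -3 ]
r2 ← 1/5·r2
  [ 1  0    -2 ]
  [ 0  1  -3/5 ]
The reduced form has 2 nonzero rows.

rank = 2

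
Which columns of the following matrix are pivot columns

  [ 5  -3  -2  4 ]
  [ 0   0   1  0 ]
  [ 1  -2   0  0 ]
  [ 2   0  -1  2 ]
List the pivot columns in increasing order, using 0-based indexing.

0, 1, 2, 3

ρ1 -> 1/5·ρ1
  [ 1  -3/5  -2/5  4/5 ]
  [ 0     0     1    0 ]
  [ 1    -2     0    0 ]
  [ 2     0    -1    2 ]
ρ3 -> ρ3 − ρ1
  [ 1  -3/5  -2/5   4/5 ]
  [ 0     0     1     0 ]
  [ 0  -7/5   2/5  -4/5 ]
  [ 2     0    -1     2 ]
ρ4 -> ρ4 − 2·ρ1
  [ 1  -3/5  -2/5   4/5 ]
  [ 0     0     1     0 ]
  [ 0  -7/5   2/5  -4/5 ]
  [ 0   6/5  -1/5   2/5 ]
ρ2 ↔ ρ3
  [ 1  -3/5  -2/5   4/5 ]
  [ 0  -7/5   2/5  -4/5 ]
  [ 0     0     1     0 ]
  [ 0   6/5  -1/5   2/5 ]
ρ2 -> -5/7·ρ2
  [ 1  -3/5  -2/5  4/5 ]
  [ 0     1  -2/7  4/7 ]
  [ 0     0     1    0 ]
  [ 0   6/5  -1/5  2/5 ]
ρ4 -> ρ4 − 6/5·ρ2
  [ 1  -3/5  -2/5   4/5 ]
  [ 0     1  -2/7   4/7 ]
  [ 0     0     1     0 ]
  [ 0     0   1/7  -2/7 ]
ρ4 -> ρ4 − 1/7·ρ3
  [ 1  -3/5  -2/5   4/5 ]
  [ 0     1  -2/7   4/7 ]
  [ 0     0     1     0 ]
  [ 0     0     0  -2/7 ]
ρ4 -> -7/2·ρ4
  [ 1  -3/5  -2/5  4/5 ]
  [ 0     1  -2/7  4/7 ]
  [ 0     0     1    0 ]
  [ 0     0     0    1 ]
ρ2 -> ρ2 − 4/7·ρ4
  [ 1  -3/5  -2/5  4/5 ]
  [ 0     1  -2/7    0 ]
  [ 0     0     1    0 ]
  [ 0     0     0    1 ]
ρ1 -> ρ1 − 4/5·ρ4
  [ 1  -3/5  -2/5  0 ]
  [ 0     1  -2/7  0 ]
  [ 0     0     1  0 ]
  [ 0     0     0  1 ]
ρ2 -> ρ2 + 2/7·ρ3
  [ 1  -3/5  -2/5  0 ]
  [ 0     1     0  0 ]
  [ 0     0     1  0 ]
  [ 0     0     0  1 ]
ρ1 -> ρ1 + 2/5·ρ3
  [ 1  -3/5  0  0 ]
  [ 0     1  0  0 ]
  [ 0     0  1  0 ]
  [ 0     0  0  1 ]
ρ1 -> ρ1 + 3/5·ρ2
  [ 1  0  0  0 ]
  [ 0  1  0  0 ]
  [ 0  0  1  0 ]
  [ 0  0  0  1 ]
Pivot columns are the columns containing a leading 1.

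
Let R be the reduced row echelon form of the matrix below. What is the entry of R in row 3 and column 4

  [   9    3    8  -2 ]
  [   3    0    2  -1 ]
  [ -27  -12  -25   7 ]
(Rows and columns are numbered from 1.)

2

r1 -> 1/9·r1
r2 -> r2 − 3·r1
r3 -> r3 + 27·r1
r2 -> -1·r2
r3 -> r3 + 3·r2
r2 -> r2 − 2/3·r3
r1 -> r1 − 8/9·r3
r1 -> r1 − 1/3·r2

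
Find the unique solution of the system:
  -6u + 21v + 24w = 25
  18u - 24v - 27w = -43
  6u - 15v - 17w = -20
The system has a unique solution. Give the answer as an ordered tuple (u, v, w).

Form the augmented matrix and row-reduce:
  [ -6   21   24  |   25 ]
  [ 18  -24  -27  |  -43 ]
  [  6  -15  -17  |  -20 ]
R1 -> -1/6·R1
  [  1  -7/2   -4  |  -25/6 ]
  [ 18   -24  -27  |    -43 ]
  [  6   -15  -17  |    -20 ]
R2 -> R2 − 18·R1
  [ 1  -7/2   -4  |  -25/6 ]
  [ 0    39   45  |     32 ]
  [ 6   -15  -17  |    -20 ]
R3 -> R3 − 6·R1
  [ 1  -7/2  -4  |  -25/6 ]
  [ 0    39  45  |     32 ]
  [ 0     6   7  |      5 ]
R2 -> 1/39·R2
  [ 1  -7/2     -4  |  -25/6 ]
  [ 0     1  15/13  |  32/39 ]
  [ 0     6      7  |      5 ]
R3 -> R3 − 6·R2
  [ 1  -7/2     -4  |  -25/6 ]
  [ 0     1  15/13  |  32/39 ]
  [ 0     0   1/13  |   1/13 ]
R3 -> 13·R3
  [ 1  -7/2     -4  |  -25/6 ]
  [ 0     1  15/13  |  32/39 ]
  [ 0     0      1  |      1 ]
R2 -> R2 − 15/13·R3
  [ 1  -7/2  -4  |  -25/6 ]
  [ 0     1   0  |   -1/3 ]
  [ 0     0   1  |      1 ]
R1 -> R1 + 4·R3
  [ 1  -7/2  0  |  -1/6 ]
  [ 0     1  0  |  -1/3 ]
  [ 0     0  1  |     1 ]
R1 -> R1 + 7/2·R2
  [ 1  0  0  |  -4/3 ]
  [ 0  1  0  |  -1/3 ]
  [ 0  0  1  |     1 ]
Reading off the last column: u = -4/3, v = -1/3, w = 1.

(-4/3, -1/3, 1)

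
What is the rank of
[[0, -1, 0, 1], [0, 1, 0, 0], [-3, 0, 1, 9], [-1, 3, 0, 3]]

R1 <=> R3
  [ -3   0  1  9 ]
  [  0   1  0  0 ]
  [  0  -1  0  1 ]
  [ -1   3  0  3 ]
R1 := -1/3·R1
  [  1   0  -1/3  -3 ]
  [  0   1     0   0 ]
  [  0  -1     0   1 ]
  [ -1   3     0   3 ]
R4 := R4 + R1
  [ 1   0  -1/3  -3 ]
  [ 0   1     0   0 ]
  [ 0  -1     0   1 ]
  [ 0   3  -1/3   0 ]
R3 := R3 + R2
  [ 1  0  -1/3  -3 ]
  [ 0  1     0   0 ]
  [ 0  0     0   1 ]
  [ 0  3  -1/3   0 ]
R4 := R4 − 3·R2
  [ 1  0  -1/3  -3 ]
  [ 0  1     0   0 ]
  [ 0  0     0   1 ]
  [ 0  0  -1/3   0 ]
R3 <=> R4
  [ 1  0  -1/3  -3 ]
  [ 0  1     0   0 ]
  [ 0  0  -1/3   0 ]
  [ 0  0     0   1 ]
R3 := -3·R3
  [ 1  0  -1/3  -3 ]
  [ 0  1     0   0 ]
  [ 0  0     1   0 ]
  [ 0  0     0   1 ]
R1 := R1 + 3·R4
  [ 1  0  -1/3  0 ]
  [ 0  1     0  0 ]
  [ 0  0     1  0 ]
  [ 0  0     0  1 ]
R1 := R1 + 1/3·R3
  [ 1  0  0  0 ]
  [ 0  1  0  0 ]
  [ 0  0  1  0 ]
  [ 0  0  0  1 ]
The reduced form has 4 nonzero rows.

rank = 4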